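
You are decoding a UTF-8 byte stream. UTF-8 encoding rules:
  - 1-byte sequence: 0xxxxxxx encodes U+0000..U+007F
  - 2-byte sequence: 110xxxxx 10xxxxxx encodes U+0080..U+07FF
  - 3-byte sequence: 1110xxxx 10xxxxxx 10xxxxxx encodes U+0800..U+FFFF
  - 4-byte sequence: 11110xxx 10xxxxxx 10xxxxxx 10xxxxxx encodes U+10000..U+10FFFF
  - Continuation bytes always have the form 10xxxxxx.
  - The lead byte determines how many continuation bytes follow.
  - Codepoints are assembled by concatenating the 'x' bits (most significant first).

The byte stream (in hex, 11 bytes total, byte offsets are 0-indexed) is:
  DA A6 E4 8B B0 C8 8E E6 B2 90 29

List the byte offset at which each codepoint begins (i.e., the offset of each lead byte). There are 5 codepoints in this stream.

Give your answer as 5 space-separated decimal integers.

Byte[0]=DA: 2-byte lead, need 1 cont bytes. acc=0x1A
Byte[1]=A6: continuation. acc=(acc<<6)|0x26=0x6A6
Completed: cp=U+06A6 (starts at byte 0)
Byte[2]=E4: 3-byte lead, need 2 cont bytes. acc=0x4
Byte[3]=8B: continuation. acc=(acc<<6)|0x0B=0x10B
Byte[4]=B0: continuation. acc=(acc<<6)|0x30=0x42F0
Completed: cp=U+42F0 (starts at byte 2)
Byte[5]=C8: 2-byte lead, need 1 cont bytes. acc=0x8
Byte[6]=8E: continuation. acc=(acc<<6)|0x0E=0x20E
Completed: cp=U+020E (starts at byte 5)
Byte[7]=E6: 3-byte lead, need 2 cont bytes. acc=0x6
Byte[8]=B2: continuation. acc=(acc<<6)|0x32=0x1B2
Byte[9]=90: continuation. acc=(acc<<6)|0x10=0x6C90
Completed: cp=U+6C90 (starts at byte 7)
Byte[10]=29: 1-byte ASCII. cp=U+0029

Answer: 0 2 5 7 10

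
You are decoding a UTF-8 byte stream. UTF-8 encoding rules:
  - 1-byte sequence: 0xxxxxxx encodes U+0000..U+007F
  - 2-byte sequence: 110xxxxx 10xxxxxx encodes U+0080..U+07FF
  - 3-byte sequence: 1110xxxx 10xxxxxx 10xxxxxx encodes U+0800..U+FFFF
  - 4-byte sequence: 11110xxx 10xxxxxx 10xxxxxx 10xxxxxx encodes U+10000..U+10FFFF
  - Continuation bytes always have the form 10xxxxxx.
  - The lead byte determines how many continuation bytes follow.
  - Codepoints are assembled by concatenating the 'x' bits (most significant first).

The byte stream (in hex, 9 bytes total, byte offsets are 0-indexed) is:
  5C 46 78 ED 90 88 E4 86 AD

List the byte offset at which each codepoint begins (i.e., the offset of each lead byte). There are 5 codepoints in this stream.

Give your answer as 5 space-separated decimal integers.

Answer: 0 1 2 3 6

Derivation:
Byte[0]=5C: 1-byte ASCII. cp=U+005C
Byte[1]=46: 1-byte ASCII. cp=U+0046
Byte[2]=78: 1-byte ASCII. cp=U+0078
Byte[3]=ED: 3-byte lead, need 2 cont bytes. acc=0xD
Byte[4]=90: continuation. acc=(acc<<6)|0x10=0x350
Byte[5]=88: continuation. acc=(acc<<6)|0x08=0xD408
Completed: cp=U+D408 (starts at byte 3)
Byte[6]=E4: 3-byte lead, need 2 cont bytes. acc=0x4
Byte[7]=86: continuation. acc=(acc<<6)|0x06=0x106
Byte[8]=AD: continuation. acc=(acc<<6)|0x2D=0x41AD
Completed: cp=U+41AD (starts at byte 6)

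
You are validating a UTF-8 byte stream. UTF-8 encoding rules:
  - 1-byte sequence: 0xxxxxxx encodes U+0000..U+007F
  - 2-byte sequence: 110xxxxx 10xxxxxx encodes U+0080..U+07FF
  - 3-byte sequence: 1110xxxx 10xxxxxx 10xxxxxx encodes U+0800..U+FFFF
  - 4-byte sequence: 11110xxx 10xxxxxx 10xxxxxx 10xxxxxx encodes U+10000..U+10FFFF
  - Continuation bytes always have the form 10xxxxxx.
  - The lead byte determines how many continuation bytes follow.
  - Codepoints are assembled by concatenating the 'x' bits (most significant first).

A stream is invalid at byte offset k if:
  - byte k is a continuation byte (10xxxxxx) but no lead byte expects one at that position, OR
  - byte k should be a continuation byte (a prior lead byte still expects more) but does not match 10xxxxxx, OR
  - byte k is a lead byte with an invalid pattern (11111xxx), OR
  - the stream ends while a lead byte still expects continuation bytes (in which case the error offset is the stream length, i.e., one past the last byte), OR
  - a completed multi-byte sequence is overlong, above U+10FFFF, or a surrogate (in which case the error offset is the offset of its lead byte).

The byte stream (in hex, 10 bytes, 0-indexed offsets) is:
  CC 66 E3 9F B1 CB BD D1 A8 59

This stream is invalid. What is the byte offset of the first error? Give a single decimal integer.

Byte[0]=CC: 2-byte lead, need 1 cont bytes. acc=0xC
Byte[1]=66: expected 10xxxxxx continuation. INVALID

Answer: 1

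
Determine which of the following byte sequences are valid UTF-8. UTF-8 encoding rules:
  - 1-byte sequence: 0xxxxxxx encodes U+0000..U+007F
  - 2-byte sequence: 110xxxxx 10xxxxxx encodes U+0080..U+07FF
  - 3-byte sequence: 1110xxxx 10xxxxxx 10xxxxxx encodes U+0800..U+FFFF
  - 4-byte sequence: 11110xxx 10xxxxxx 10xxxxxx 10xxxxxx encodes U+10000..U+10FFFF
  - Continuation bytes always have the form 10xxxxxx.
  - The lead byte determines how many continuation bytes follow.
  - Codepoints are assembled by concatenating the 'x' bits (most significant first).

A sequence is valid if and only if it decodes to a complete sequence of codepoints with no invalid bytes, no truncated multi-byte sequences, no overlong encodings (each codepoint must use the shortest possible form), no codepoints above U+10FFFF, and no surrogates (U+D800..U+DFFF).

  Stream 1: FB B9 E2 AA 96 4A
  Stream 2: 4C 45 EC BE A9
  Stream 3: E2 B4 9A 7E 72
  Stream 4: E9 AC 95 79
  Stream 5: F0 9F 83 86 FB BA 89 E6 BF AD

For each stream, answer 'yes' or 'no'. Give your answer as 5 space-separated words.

Stream 1: error at byte offset 0. INVALID
Stream 2: decodes cleanly. VALID
Stream 3: decodes cleanly. VALID
Stream 4: decodes cleanly. VALID
Stream 5: error at byte offset 4. INVALID

Answer: no yes yes yes no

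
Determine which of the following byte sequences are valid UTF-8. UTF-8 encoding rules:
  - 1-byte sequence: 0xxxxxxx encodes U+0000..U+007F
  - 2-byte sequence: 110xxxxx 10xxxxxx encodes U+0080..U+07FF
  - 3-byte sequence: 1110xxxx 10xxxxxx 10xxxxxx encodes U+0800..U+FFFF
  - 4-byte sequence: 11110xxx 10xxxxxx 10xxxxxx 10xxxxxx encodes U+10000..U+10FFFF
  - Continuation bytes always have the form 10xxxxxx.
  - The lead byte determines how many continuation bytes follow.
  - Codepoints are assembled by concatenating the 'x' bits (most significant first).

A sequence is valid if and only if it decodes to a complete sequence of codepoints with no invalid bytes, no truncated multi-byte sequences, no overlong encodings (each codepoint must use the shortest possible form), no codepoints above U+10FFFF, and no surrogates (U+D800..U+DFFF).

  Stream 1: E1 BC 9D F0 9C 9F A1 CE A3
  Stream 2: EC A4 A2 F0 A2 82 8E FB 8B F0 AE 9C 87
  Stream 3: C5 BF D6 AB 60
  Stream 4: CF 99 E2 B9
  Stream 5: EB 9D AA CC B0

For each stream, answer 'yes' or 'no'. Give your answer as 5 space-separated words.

Stream 1: decodes cleanly. VALID
Stream 2: error at byte offset 7. INVALID
Stream 3: decodes cleanly. VALID
Stream 4: error at byte offset 4. INVALID
Stream 5: decodes cleanly. VALID

Answer: yes no yes no yes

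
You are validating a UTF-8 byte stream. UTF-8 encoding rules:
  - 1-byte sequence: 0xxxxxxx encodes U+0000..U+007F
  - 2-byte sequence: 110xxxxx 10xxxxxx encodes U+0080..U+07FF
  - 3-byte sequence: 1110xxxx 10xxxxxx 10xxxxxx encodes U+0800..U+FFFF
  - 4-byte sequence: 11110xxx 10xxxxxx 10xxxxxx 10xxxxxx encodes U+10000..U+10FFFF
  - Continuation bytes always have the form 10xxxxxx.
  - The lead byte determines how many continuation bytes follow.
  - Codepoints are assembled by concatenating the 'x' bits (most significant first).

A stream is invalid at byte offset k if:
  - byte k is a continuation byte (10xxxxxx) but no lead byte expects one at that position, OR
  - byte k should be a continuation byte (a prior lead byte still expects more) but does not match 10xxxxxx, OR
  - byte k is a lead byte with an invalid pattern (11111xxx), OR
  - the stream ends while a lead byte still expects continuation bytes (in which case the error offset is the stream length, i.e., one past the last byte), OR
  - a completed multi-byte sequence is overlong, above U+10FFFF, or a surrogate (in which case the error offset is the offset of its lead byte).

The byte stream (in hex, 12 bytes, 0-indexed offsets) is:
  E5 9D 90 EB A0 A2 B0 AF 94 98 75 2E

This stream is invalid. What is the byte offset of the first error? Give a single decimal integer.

Answer: 6

Derivation:
Byte[0]=E5: 3-byte lead, need 2 cont bytes. acc=0x5
Byte[1]=9D: continuation. acc=(acc<<6)|0x1D=0x15D
Byte[2]=90: continuation. acc=(acc<<6)|0x10=0x5750
Completed: cp=U+5750 (starts at byte 0)
Byte[3]=EB: 3-byte lead, need 2 cont bytes. acc=0xB
Byte[4]=A0: continuation. acc=(acc<<6)|0x20=0x2E0
Byte[5]=A2: continuation. acc=(acc<<6)|0x22=0xB822
Completed: cp=U+B822 (starts at byte 3)
Byte[6]=B0: INVALID lead byte (not 0xxx/110x/1110/11110)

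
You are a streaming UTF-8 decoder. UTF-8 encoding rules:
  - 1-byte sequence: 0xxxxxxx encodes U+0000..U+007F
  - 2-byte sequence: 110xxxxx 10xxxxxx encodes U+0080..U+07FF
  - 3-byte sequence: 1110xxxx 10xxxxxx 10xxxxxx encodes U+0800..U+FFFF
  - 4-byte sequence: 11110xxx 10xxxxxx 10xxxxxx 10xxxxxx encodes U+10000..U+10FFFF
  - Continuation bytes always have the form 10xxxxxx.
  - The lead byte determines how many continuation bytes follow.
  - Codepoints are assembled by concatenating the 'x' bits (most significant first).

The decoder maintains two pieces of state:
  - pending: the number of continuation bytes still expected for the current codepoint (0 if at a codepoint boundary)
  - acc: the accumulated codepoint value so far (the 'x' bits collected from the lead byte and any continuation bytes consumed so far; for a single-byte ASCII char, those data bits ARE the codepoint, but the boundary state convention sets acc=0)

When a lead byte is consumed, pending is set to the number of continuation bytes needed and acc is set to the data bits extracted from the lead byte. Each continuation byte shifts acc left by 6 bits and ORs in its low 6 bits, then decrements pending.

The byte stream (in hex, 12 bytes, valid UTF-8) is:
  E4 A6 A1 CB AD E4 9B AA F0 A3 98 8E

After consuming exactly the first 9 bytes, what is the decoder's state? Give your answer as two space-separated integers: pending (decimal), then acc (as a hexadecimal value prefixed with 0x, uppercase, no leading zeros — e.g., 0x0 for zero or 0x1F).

Answer: 3 0x0

Derivation:
Byte[0]=E4: 3-byte lead. pending=2, acc=0x4
Byte[1]=A6: continuation. acc=(acc<<6)|0x26=0x126, pending=1
Byte[2]=A1: continuation. acc=(acc<<6)|0x21=0x49A1, pending=0
Byte[3]=CB: 2-byte lead. pending=1, acc=0xB
Byte[4]=AD: continuation. acc=(acc<<6)|0x2D=0x2ED, pending=0
Byte[5]=E4: 3-byte lead. pending=2, acc=0x4
Byte[6]=9B: continuation. acc=(acc<<6)|0x1B=0x11B, pending=1
Byte[7]=AA: continuation. acc=(acc<<6)|0x2A=0x46EA, pending=0
Byte[8]=F0: 4-byte lead. pending=3, acc=0x0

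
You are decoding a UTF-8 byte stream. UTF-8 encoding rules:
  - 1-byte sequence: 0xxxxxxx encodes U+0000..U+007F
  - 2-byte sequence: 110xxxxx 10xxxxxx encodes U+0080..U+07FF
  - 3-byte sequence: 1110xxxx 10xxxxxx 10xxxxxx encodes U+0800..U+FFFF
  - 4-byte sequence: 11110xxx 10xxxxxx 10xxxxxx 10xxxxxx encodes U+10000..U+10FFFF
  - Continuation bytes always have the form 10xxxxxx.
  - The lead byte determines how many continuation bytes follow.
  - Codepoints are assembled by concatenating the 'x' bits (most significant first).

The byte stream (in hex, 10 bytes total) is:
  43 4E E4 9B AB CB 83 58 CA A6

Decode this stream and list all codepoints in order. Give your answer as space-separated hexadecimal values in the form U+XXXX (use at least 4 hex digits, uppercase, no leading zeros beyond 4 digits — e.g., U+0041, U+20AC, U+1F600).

Answer: U+0043 U+004E U+46EB U+02C3 U+0058 U+02A6

Derivation:
Byte[0]=43: 1-byte ASCII. cp=U+0043
Byte[1]=4E: 1-byte ASCII. cp=U+004E
Byte[2]=E4: 3-byte lead, need 2 cont bytes. acc=0x4
Byte[3]=9B: continuation. acc=(acc<<6)|0x1B=0x11B
Byte[4]=AB: continuation. acc=(acc<<6)|0x2B=0x46EB
Completed: cp=U+46EB (starts at byte 2)
Byte[5]=CB: 2-byte lead, need 1 cont bytes. acc=0xB
Byte[6]=83: continuation. acc=(acc<<6)|0x03=0x2C3
Completed: cp=U+02C3 (starts at byte 5)
Byte[7]=58: 1-byte ASCII. cp=U+0058
Byte[8]=CA: 2-byte lead, need 1 cont bytes. acc=0xA
Byte[9]=A6: continuation. acc=(acc<<6)|0x26=0x2A6
Completed: cp=U+02A6 (starts at byte 8)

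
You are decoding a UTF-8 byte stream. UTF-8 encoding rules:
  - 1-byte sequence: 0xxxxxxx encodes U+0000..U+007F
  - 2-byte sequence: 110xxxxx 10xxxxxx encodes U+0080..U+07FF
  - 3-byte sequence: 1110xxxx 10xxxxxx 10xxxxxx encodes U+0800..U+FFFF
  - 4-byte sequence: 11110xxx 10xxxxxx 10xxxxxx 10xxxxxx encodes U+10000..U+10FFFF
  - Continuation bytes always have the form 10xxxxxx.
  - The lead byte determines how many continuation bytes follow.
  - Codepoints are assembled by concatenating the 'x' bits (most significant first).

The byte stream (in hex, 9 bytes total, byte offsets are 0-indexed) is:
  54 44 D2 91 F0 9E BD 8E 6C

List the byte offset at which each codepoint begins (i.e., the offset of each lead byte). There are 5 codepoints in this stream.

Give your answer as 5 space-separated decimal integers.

Byte[0]=54: 1-byte ASCII. cp=U+0054
Byte[1]=44: 1-byte ASCII. cp=U+0044
Byte[2]=D2: 2-byte lead, need 1 cont bytes. acc=0x12
Byte[3]=91: continuation. acc=(acc<<6)|0x11=0x491
Completed: cp=U+0491 (starts at byte 2)
Byte[4]=F0: 4-byte lead, need 3 cont bytes. acc=0x0
Byte[5]=9E: continuation. acc=(acc<<6)|0x1E=0x1E
Byte[6]=BD: continuation. acc=(acc<<6)|0x3D=0x7BD
Byte[7]=8E: continuation. acc=(acc<<6)|0x0E=0x1EF4E
Completed: cp=U+1EF4E (starts at byte 4)
Byte[8]=6C: 1-byte ASCII. cp=U+006C

Answer: 0 1 2 4 8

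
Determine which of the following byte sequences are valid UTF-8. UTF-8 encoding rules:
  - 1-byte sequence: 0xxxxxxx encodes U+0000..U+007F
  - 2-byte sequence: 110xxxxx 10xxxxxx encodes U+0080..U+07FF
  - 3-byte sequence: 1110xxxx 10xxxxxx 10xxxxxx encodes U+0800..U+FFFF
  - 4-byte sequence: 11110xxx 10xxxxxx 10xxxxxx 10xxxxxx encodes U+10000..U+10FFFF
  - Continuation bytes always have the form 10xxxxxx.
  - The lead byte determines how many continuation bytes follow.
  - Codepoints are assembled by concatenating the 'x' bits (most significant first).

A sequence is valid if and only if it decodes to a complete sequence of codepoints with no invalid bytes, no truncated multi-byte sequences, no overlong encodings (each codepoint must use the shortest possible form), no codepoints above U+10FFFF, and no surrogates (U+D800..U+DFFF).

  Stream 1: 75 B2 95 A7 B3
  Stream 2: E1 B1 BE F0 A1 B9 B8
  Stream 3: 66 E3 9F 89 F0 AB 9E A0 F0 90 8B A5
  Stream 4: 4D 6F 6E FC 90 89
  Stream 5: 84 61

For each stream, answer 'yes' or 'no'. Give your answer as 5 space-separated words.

Answer: no yes yes no no

Derivation:
Stream 1: error at byte offset 1. INVALID
Stream 2: decodes cleanly. VALID
Stream 3: decodes cleanly. VALID
Stream 4: error at byte offset 3. INVALID
Stream 5: error at byte offset 0. INVALID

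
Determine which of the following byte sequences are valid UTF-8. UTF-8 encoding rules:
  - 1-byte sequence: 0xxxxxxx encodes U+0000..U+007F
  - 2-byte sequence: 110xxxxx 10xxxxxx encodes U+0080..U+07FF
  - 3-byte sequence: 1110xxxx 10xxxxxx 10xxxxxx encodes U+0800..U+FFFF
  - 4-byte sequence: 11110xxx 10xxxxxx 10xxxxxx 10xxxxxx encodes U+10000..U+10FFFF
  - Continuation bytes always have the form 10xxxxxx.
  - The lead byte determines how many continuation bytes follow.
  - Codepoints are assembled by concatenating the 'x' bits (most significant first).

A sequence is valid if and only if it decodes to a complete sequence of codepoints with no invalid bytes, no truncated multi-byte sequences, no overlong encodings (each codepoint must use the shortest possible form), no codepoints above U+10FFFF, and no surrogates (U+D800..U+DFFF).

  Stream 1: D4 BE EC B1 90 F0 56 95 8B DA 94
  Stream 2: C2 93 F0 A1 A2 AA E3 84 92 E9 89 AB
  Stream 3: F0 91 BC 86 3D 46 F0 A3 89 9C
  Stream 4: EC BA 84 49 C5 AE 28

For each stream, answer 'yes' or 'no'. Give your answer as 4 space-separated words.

Stream 1: error at byte offset 6. INVALID
Stream 2: decodes cleanly. VALID
Stream 3: decodes cleanly. VALID
Stream 4: decodes cleanly. VALID

Answer: no yes yes yes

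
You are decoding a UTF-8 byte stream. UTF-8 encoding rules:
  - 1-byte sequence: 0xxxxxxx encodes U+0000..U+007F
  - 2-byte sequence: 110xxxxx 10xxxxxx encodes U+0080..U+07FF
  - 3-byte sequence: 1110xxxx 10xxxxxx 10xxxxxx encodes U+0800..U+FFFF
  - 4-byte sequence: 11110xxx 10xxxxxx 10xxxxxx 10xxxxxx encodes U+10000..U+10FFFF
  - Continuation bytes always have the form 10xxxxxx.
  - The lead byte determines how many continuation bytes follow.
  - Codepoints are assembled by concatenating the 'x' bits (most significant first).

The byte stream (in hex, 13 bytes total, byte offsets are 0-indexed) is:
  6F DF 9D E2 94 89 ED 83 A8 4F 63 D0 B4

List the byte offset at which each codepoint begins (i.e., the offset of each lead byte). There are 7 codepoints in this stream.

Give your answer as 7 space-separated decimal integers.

Answer: 0 1 3 6 9 10 11

Derivation:
Byte[0]=6F: 1-byte ASCII. cp=U+006F
Byte[1]=DF: 2-byte lead, need 1 cont bytes. acc=0x1F
Byte[2]=9D: continuation. acc=(acc<<6)|0x1D=0x7DD
Completed: cp=U+07DD (starts at byte 1)
Byte[3]=E2: 3-byte lead, need 2 cont bytes. acc=0x2
Byte[4]=94: continuation. acc=(acc<<6)|0x14=0x94
Byte[5]=89: continuation. acc=(acc<<6)|0x09=0x2509
Completed: cp=U+2509 (starts at byte 3)
Byte[6]=ED: 3-byte lead, need 2 cont bytes. acc=0xD
Byte[7]=83: continuation. acc=(acc<<6)|0x03=0x343
Byte[8]=A8: continuation. acc=(acc<<6)|0x28=0xD0E8
Completed: cp=U+D0E8 (starts at byte 6)
Byte[9]=4F: 1-byte ASCII. cp=U+004F
Byte[10]=63: 1-byte ASCII. cp=U+0063
Byte[11]=D0: 2-byte lead, need 1 cont bytes. acc=0x10
Byte[12]=B4: continuation. acc=(acc<<6)|0x34=0x434
Completed: cp=U+0434 (starts at byte 11)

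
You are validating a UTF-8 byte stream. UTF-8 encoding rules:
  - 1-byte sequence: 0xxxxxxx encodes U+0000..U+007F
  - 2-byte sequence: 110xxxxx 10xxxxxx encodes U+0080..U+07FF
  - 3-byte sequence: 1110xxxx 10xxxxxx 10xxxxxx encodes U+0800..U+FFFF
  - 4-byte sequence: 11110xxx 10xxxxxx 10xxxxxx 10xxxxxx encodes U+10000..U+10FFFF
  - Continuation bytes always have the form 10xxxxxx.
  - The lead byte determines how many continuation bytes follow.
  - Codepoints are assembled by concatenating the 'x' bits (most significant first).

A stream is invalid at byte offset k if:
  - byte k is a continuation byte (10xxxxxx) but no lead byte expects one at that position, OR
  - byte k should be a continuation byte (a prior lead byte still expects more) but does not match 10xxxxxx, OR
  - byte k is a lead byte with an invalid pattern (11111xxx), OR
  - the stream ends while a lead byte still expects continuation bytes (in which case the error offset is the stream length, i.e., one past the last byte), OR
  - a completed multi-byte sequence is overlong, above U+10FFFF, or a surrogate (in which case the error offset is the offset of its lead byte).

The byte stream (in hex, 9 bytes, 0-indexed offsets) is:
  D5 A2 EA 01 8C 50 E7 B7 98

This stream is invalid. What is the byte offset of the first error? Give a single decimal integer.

Byte[0]=D5: 2-byte lead, need 1 cont bytes. acc=0x15
Byte[1]=A2: continuation. acc=(acc<<6)|0x22=0x562
Completed: cp=U+0562 (starts at byte 0)
Byte[2]=EA: 3-byte lead, need 2 cont bytes. acc=0xA
Byte[3]=01: expected 10xxxxxx continuation. INVALID

Answer: 3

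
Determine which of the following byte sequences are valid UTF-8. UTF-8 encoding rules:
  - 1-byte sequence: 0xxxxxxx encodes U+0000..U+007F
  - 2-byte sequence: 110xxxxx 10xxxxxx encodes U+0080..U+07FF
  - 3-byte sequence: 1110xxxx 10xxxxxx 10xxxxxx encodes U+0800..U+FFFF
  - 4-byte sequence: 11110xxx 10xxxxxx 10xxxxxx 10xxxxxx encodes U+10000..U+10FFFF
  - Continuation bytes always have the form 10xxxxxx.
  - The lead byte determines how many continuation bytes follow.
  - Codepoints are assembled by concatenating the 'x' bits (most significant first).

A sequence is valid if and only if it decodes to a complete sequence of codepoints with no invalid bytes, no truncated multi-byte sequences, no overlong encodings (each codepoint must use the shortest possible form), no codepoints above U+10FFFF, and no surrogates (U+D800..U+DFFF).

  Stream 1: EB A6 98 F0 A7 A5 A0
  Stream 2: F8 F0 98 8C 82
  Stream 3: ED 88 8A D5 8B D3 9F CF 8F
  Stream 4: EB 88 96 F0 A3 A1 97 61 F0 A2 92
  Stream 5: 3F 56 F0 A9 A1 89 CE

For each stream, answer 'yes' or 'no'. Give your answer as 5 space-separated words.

Answer: yes no yes no no

Derivation:
Stream 1: decodes cleanly. VALID
Stream 2: error at byte offset 0. INVALID
Stream 3: decodes cleanly. VALID
Stream 4: error at byte offset 11. INVALID
Stream 5: error at byte offset 7. INVALID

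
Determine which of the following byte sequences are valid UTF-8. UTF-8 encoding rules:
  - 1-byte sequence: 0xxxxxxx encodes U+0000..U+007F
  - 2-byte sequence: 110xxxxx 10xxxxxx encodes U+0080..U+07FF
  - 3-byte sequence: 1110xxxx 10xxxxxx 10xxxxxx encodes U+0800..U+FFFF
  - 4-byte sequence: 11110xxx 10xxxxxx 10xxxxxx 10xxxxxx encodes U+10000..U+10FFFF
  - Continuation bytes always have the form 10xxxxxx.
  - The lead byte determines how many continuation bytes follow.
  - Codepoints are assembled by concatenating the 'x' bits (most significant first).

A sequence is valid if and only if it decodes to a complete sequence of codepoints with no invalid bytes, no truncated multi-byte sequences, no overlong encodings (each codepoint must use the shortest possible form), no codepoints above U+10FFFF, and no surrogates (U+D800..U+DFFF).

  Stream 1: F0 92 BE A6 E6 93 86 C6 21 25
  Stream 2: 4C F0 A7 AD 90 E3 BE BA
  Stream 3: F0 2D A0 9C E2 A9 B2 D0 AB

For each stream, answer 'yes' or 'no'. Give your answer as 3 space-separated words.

Stream 1: error at byte offset 8. INVALID
Stream 2: decodes cleanly. VALID
Stream 3: error at byte offset 1. INVALID

Answer: no yes no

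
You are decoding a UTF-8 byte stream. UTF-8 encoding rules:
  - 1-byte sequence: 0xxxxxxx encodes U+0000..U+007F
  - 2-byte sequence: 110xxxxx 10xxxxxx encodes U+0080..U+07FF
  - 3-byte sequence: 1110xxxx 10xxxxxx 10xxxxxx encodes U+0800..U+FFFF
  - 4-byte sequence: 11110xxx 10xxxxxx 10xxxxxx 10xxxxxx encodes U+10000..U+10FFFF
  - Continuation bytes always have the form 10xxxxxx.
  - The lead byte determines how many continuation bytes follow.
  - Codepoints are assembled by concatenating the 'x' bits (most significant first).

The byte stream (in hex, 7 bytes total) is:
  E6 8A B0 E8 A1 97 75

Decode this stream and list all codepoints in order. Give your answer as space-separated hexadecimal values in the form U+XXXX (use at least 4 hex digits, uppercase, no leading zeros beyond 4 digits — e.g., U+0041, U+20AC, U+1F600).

Answer: U+62B0 U+8857 U+0075

Derivation:
Byte[0]=E6: 3-byte lead, need 2 cont bytes. acc=0x6
Byte[1]=8A: continuation. acc=(acc<<6)|0x0A=0x18A
Byte[2]=B0: continuation. acc=(acc<<6)|0x30=0x62B0
Completed: cp=U+62B0 (starts at byte 0)
Byte[3]=E8: 3-byte lead, need 2 cont bytes. acc=0x8
Byte[4]=A1: continuation. acc=(acc<<6)|0x21=0x221
Byte[5]=97: continuation. acc=(acc<<6)|0x17=0x8857
Completed: cp=U+8857 (starts at byte 3)
Byte[6]=75: 1-byte ASCII. cp=U+0075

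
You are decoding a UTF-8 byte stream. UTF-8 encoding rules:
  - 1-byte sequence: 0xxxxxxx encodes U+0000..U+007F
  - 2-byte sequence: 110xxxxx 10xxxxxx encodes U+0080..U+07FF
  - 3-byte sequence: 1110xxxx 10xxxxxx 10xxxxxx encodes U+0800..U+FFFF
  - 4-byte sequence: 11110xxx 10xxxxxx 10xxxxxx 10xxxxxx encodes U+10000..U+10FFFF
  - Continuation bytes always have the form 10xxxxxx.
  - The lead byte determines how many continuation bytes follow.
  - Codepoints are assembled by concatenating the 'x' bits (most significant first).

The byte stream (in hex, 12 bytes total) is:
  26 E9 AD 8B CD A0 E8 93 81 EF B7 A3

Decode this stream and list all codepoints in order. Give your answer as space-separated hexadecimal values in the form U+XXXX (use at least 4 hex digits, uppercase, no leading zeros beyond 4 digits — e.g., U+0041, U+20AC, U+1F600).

Byte[0]=26: 1-byte ASCII. cp=U+0026
Byte[1]=E9: 3-byte lead, need 2 cont bytes. acc=0x9
Byte[2]=AD: continuation. acc=(acc<<6)|0x2D=0x26D
Byte[3]=8B: continuation. acc=(acc<<6)|0x0B=0x9B4B
Completed: cp=U+9B4B (starts at byte 1)
Byte[4]=CD: 2-byte lead, need 1 cont bytes. acc=0xD
Byte[5]=A0: continuation. acc=(acc<<6)|0x20=0x360
Completed: cp=U+0360 (starts at byte 4)
Byte[6]=E8: 3-byte lead, need 2 cont bytes. acc=0x8
Byte[7]=93: continuation. acc=(acc<<6)|0x13=0x213
Byte[8]=81: continuation. acc=(acc<<6)|0x01=0x84C1
Completed: cp=U+84C1 (starts at byte 6)
Byte[9]=EF: 3-byte lead, need 2 cont bytes. acc=0xF
Byte[10]=B7: continuation. acc=(acc<<6)|0x37=0x3F7
Byte[11]=A3: continuation. acc=(acc<<6)|0x23=0xFDE3
Completed: cp=U+FDE3 (starts at byte 9)

Answer: U+0026 U+9B4B U+0360 U+84C1 U+FDE3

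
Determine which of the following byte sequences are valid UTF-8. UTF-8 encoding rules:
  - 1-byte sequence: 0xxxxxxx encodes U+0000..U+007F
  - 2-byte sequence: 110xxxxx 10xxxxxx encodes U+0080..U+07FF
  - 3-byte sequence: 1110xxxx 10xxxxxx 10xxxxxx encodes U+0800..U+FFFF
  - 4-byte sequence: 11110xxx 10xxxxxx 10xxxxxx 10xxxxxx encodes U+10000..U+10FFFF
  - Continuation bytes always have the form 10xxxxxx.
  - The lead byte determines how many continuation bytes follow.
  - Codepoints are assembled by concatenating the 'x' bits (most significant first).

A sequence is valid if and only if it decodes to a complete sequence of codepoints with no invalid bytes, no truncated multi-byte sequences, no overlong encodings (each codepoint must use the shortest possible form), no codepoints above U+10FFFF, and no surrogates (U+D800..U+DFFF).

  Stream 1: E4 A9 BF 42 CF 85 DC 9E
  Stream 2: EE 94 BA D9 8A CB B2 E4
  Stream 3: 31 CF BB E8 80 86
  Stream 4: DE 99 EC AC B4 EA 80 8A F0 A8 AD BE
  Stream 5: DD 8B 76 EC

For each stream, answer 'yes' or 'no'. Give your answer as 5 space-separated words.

Answer: yes no yes yes no

Derivation:
Stream 1: decodes cleanly. VALID
Stream 2: error at byte offset 8. INVALID
Stream 3: decodes cleanly. VALID
Stream 4: decodes cleanly. VALID
Stream 5: error at byte offset 4. INVALID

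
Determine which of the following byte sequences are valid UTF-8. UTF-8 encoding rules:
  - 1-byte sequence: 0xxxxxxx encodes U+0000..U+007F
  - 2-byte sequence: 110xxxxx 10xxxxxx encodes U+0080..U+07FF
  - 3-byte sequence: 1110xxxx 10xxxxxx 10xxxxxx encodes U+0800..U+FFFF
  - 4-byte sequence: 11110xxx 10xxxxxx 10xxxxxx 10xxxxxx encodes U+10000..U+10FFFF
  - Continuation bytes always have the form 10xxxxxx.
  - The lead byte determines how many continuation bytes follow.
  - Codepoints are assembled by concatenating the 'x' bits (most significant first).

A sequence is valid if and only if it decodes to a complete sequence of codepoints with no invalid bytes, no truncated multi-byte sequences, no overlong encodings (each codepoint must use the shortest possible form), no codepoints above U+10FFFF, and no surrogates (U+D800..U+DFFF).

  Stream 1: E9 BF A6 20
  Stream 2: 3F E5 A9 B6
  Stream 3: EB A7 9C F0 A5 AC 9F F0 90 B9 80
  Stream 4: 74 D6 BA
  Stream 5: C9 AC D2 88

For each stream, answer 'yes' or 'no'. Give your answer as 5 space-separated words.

Stream 1: decodes cleanly. VALID
Stream 2: decodes cleanly. VALID
Stream 3: decodes cleanly. VALID
Stream 4: decodes cleanly. VALID
Stream 5: decodes cleanly. VALID

Answer: yes yes yes yes yes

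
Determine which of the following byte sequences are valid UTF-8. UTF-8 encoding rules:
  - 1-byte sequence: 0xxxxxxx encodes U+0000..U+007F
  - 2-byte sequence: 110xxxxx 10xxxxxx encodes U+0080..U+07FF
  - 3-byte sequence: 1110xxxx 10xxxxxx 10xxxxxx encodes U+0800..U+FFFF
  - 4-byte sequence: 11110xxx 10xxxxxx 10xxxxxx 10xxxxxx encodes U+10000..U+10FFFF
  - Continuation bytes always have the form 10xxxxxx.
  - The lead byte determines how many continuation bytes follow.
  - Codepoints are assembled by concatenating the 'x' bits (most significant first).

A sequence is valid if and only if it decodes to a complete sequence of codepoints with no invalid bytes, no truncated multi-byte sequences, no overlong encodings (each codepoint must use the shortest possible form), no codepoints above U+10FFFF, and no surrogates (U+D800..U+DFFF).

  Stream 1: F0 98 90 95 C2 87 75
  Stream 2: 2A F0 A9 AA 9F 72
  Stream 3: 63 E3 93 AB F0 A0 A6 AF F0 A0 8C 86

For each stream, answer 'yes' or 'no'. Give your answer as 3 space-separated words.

Stream 1: decodes cleanly. VALID
Stream 2: decodes cleanly. VALID
Stream 3: decodes cleanly. VALID

Answer: yes yes yes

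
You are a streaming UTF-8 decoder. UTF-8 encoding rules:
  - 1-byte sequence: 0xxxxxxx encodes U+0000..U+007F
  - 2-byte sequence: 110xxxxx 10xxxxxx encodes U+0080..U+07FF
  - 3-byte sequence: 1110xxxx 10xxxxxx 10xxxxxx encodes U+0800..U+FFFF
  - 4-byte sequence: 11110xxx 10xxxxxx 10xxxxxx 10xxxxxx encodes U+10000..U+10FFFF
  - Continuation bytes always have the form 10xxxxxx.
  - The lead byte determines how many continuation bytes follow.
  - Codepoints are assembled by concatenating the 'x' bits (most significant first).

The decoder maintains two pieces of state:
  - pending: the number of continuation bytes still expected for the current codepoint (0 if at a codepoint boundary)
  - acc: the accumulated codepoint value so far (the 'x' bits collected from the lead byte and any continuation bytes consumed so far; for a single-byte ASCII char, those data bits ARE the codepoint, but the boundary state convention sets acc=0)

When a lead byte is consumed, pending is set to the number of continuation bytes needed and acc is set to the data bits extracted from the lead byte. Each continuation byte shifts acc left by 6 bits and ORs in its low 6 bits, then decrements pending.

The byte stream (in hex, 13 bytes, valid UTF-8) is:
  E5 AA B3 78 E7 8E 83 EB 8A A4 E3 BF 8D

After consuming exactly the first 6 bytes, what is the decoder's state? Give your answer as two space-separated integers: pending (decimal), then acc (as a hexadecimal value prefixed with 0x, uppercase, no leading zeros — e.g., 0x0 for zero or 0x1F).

Byte[0]=E5: 3-byte lead. pending=2, acc=0x5
Byte[1]=AA: continuation. acc=(acc<<6)|0x2A=0x16A, pending=1
Byte[2]=B3: continuation. acc=(acc<<6)|0x33=0x5AB3, pending=0
Byte[3]=78: 1-byte. pending=0, acc=0x0
Byte[4]=E7: 3-byte lead. pending=2, acc=0x7
Byte[5]=8E: continuation. acc=(acc<<6)|0x0E=0x1CE, pending=1

Answer: 1 0x1CE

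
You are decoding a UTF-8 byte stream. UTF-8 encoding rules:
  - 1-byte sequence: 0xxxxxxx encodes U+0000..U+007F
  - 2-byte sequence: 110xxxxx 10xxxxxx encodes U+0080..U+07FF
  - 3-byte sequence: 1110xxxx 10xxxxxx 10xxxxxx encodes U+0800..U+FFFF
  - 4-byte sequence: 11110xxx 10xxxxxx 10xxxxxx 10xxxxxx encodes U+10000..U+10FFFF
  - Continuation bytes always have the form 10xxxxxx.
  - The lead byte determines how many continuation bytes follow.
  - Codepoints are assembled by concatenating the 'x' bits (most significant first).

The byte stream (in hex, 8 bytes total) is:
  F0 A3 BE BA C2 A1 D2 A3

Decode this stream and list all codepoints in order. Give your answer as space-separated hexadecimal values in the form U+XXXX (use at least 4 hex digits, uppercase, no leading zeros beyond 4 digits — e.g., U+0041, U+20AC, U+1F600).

Answer: U+23FBA U+00A1 U+04A3

Derivation:
Byte[0]=F0: 4-byte lead, need 3 cont bytes. acc=0x0
Byte[1]=A3: continuation. acc=(acc<<6)|0x23=0x23
Byte[2]=BE: continuation. acc=(acc<<6)|0x3E=0x8FE
Byte[3]=BA: continuation. acc=(acc<<6)|0x3A=0x23FBA
Completed: cp=U+23FBA (starts at byte 0)
Byte[4]=C2: 2-byte lead, need 1 cont bytes. acc=0x2
Byte[5]=A1: continuation. acc=(acc<<6)|0x21=0xA1
Completed: cp=U+00A1 (starts at byte 4)
Byte[6]=D2: 2-byte lead, need 1 cont bytes. acc=0x12
Byte[7]=A3: continuation. acc=(acc<<6)|0x23=0x4A3
Completed: cp=U+04A3 (starts at byte 6)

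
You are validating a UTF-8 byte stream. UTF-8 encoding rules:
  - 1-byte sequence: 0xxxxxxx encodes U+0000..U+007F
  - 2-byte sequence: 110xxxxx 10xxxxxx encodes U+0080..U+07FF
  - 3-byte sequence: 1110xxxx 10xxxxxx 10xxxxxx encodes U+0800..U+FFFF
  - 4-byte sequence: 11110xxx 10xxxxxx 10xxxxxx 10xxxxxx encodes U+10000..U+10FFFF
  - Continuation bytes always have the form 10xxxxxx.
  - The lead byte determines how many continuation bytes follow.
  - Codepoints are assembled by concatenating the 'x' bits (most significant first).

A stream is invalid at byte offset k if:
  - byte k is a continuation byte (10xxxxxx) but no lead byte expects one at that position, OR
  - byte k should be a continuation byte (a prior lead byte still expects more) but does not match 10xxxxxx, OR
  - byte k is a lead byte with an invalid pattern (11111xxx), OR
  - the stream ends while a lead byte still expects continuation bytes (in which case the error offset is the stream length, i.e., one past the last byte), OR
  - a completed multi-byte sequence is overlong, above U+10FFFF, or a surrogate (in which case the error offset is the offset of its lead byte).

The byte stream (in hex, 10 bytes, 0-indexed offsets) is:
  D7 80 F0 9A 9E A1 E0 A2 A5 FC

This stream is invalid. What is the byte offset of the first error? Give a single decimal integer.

Answer: 9

Derivation:
Byte[0]=D7: 2-byte lead, need 1 cont bytes. acc=0x17
Byte[1]=80: continuation. acc=(acc<<6)|0x00=0x5C0
Completed: cp=U+05C0 (starts at byte 0)
Byte[2]=F0: 4-byte lead, need 3 cont bytes. acc=0x0
Byte[3]=9A: continuation. acc=(acc<<6)|0x1A=0x1A
Byte[4]=9E: continuation. acc=(acc<<6)|0x1E=0x69E
Byte[5]=A1: continuation. acc=(acc<<6)|0x21=0x1A7A1
Completed: cp=U+1A7A1 (starts at byte 2)
Byte[6]=E0: 3-byte lead, need 2 cont bytes. acc=0x0
Byte[7]=A2: continuation. acc=(acc<<6)|0x22=0x22
Byte[8]=A5: continuation. acc=(acc<<6)|0x25=0x8A5
Completed: cp=U+08A5 (starts at byte 6)
Byte[9]=FC: INVALID lead byte (not 0xxx/110x/1110/11110)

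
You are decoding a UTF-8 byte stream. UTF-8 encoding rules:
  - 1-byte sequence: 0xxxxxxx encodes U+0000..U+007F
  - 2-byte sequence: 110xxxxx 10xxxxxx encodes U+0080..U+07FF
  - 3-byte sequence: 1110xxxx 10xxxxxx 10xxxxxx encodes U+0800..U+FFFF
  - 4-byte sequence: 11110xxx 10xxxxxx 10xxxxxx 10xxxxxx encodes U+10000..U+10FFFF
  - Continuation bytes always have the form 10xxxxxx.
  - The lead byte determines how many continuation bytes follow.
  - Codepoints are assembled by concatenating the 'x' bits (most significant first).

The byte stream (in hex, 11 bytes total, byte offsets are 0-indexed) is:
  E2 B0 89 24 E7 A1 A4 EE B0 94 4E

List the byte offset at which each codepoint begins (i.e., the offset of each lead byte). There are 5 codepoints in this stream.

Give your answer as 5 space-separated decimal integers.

Byte[0]=E2: 3-byte lead, need 2 cont bytes. acc=0x2
Byte[1]=B0: continuation. acc=(acc<<6)|0x30=0xB0
Byte[2]=89: continuation. acc=(acc<<6)|0x09=0x2C09
Completed: cp=U+2C09 (starts at byte 0)
Byte[3]=24: 1-byte ASCII. cp=U+0024
Byte[4]=E7: 3-byte lead, need 2 cont bytes. acc=0x7
Byte[5]=A1: continuation. acc=(acc<<6)|0x21=0x1E1
Byte[6]=A4: continuation. acc=(acc<<6)|0x24=0x7864
Completed: cp=U+7864 (starts at byte 4)
Byte[7]=EE: 3-byte lead, need 2 cont bytes. acc=0xE
Byte[8]=B0: continuation. acc=(acc<<6)|0x30=0x3B0
Byte[9]=94: continuation. acc=(acc<<6)|0x14=0xEC14
Completed: cp=U+EC14 (starts at byte 7)
Byte[10]=4E: 1-byte ASCII. cp=U+004E

Answer: 0 3 4 7 10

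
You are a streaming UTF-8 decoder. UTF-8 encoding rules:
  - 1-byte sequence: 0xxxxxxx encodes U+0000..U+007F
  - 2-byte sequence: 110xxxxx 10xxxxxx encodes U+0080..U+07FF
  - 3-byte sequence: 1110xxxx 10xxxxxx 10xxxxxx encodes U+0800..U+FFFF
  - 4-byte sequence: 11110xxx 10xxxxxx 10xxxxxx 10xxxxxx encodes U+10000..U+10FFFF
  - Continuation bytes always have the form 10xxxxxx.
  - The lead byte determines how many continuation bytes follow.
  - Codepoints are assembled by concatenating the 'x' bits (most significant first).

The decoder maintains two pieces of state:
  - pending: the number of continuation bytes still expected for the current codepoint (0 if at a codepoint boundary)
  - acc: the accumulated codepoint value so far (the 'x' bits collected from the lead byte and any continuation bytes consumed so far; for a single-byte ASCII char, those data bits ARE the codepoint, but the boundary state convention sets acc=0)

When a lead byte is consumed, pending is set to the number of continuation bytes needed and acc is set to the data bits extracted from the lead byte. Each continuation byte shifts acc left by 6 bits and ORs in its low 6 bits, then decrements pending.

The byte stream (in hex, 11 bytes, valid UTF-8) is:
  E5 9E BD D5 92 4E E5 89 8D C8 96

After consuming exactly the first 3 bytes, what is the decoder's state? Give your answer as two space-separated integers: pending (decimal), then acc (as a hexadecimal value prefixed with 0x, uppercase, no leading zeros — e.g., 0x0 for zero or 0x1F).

Answer: 0 0x57BD

Derivation:
Byte[0]=E5: 3-byte lead. pending=2, acc=0x5
Byte[1]=9E: continuation. acc=(acc<<6)|0x1E=0x15E, pending=1
Byte[2]=BD: continuation. acc=(acc<<6)|0x3D=0x57BD, pending=0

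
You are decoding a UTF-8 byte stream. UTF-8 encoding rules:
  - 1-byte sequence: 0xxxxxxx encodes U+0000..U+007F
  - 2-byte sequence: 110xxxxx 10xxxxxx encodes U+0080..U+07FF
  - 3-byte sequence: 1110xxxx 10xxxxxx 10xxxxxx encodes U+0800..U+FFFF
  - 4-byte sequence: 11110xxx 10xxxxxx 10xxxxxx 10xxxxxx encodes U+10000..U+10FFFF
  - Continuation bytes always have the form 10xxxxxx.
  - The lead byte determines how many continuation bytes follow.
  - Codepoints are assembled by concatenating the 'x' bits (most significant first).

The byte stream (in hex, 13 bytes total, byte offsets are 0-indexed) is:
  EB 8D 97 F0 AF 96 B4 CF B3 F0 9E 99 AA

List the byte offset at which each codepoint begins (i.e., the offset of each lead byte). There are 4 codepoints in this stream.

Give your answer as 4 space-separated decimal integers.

Answer: 0 3 7 9

Derivation:
Byte[0]=EB: 3-byte lead, need 2 cont bytes. acc=0xB
Byte[1]=8D: continuation. acc=(acc<<6)|0x0D=0x2CD
Byte[2]=97: continuation. acc=(acc<<6)|0x17=0xB357
Completed: cp=U+B357 (starts at byte 0)
Byte[3]=F0: 4-byte lead, need 3 cont bytes. acc=0x0
Byte[4]=AF: continuation. acc=(acc<<6)|0x2F=0x2F
Byte[5]=96: continuation. acc=(acc<<6)|0x16=0xBD6
Byte[6]=B4: continuation. acc=(acc<<6)|0x34=0x2F5B4
Completed: cp=U+2F5B4 (starts at byte 3)
Byte[7]=CF: 2-byte lead, need 1 cont bytes. acc=0xF
Byte[8]=B3: continuation. acc=(acc<<6)|0x33=0x3F3
Completed: cp=U+03F3 (starts at byte 7)
Byte[9]=F0: 4-byte lead, need 3 cont bytes. acc=0x0
Byte[10]=9E: continuation. acc=(acc<<6)|0x1E=0x1E
Byte[11]=99: continuation. acc=(acc<<6)|0x19=0x799
Byte[12]=AA: continuation. acc=(acc<<6)|0x2A=0x1E66A
Completed: cp=U+1E66A (starts at byte 9)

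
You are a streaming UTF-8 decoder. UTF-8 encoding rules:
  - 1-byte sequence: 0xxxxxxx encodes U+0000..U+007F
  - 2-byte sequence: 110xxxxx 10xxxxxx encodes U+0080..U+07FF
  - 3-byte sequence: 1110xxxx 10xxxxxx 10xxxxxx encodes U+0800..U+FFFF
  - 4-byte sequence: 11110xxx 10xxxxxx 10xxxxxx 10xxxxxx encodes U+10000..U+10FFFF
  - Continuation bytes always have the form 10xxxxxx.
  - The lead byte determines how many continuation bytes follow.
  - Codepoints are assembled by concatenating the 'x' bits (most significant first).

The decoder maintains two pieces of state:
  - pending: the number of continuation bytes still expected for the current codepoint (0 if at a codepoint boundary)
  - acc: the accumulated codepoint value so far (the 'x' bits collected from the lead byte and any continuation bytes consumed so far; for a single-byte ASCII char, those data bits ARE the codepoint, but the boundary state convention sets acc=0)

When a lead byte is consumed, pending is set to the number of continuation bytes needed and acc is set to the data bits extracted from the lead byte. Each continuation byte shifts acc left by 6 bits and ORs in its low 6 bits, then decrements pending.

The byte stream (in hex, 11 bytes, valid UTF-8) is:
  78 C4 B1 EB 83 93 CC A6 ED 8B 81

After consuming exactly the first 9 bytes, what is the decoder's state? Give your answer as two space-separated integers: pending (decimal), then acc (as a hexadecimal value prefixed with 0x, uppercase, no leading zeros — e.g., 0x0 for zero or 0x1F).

Byte[0]=78: 1-byte. pending=0, acc=0x0
Byte[1]=C4: 2-byte lead. pending=1, acc=0x4
Byte[2]=B1: continuation. acc=(acc<<6)|0x31=0x131, pending=0
Byte[3]=EB: 3-byte lead. pending=2, acc=0xB
Byte[4]=83: continuation. acc=(acc<<6)|0x03=0x2C3, pending=1
Byte[5]=93: continuation. acc=(acc<<6)|0x13=0xB0D3, pending=0
Byte[6]=CC: 2-byte lead. pending=1, acc=0xC
Byte[7]=A6: continuation. acc=(acc<<6)|0x26=0x326, pending=0
Byte[8]=ED: 3-byte lead. pending=2, acc=0xD

Answer: 2 0xD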